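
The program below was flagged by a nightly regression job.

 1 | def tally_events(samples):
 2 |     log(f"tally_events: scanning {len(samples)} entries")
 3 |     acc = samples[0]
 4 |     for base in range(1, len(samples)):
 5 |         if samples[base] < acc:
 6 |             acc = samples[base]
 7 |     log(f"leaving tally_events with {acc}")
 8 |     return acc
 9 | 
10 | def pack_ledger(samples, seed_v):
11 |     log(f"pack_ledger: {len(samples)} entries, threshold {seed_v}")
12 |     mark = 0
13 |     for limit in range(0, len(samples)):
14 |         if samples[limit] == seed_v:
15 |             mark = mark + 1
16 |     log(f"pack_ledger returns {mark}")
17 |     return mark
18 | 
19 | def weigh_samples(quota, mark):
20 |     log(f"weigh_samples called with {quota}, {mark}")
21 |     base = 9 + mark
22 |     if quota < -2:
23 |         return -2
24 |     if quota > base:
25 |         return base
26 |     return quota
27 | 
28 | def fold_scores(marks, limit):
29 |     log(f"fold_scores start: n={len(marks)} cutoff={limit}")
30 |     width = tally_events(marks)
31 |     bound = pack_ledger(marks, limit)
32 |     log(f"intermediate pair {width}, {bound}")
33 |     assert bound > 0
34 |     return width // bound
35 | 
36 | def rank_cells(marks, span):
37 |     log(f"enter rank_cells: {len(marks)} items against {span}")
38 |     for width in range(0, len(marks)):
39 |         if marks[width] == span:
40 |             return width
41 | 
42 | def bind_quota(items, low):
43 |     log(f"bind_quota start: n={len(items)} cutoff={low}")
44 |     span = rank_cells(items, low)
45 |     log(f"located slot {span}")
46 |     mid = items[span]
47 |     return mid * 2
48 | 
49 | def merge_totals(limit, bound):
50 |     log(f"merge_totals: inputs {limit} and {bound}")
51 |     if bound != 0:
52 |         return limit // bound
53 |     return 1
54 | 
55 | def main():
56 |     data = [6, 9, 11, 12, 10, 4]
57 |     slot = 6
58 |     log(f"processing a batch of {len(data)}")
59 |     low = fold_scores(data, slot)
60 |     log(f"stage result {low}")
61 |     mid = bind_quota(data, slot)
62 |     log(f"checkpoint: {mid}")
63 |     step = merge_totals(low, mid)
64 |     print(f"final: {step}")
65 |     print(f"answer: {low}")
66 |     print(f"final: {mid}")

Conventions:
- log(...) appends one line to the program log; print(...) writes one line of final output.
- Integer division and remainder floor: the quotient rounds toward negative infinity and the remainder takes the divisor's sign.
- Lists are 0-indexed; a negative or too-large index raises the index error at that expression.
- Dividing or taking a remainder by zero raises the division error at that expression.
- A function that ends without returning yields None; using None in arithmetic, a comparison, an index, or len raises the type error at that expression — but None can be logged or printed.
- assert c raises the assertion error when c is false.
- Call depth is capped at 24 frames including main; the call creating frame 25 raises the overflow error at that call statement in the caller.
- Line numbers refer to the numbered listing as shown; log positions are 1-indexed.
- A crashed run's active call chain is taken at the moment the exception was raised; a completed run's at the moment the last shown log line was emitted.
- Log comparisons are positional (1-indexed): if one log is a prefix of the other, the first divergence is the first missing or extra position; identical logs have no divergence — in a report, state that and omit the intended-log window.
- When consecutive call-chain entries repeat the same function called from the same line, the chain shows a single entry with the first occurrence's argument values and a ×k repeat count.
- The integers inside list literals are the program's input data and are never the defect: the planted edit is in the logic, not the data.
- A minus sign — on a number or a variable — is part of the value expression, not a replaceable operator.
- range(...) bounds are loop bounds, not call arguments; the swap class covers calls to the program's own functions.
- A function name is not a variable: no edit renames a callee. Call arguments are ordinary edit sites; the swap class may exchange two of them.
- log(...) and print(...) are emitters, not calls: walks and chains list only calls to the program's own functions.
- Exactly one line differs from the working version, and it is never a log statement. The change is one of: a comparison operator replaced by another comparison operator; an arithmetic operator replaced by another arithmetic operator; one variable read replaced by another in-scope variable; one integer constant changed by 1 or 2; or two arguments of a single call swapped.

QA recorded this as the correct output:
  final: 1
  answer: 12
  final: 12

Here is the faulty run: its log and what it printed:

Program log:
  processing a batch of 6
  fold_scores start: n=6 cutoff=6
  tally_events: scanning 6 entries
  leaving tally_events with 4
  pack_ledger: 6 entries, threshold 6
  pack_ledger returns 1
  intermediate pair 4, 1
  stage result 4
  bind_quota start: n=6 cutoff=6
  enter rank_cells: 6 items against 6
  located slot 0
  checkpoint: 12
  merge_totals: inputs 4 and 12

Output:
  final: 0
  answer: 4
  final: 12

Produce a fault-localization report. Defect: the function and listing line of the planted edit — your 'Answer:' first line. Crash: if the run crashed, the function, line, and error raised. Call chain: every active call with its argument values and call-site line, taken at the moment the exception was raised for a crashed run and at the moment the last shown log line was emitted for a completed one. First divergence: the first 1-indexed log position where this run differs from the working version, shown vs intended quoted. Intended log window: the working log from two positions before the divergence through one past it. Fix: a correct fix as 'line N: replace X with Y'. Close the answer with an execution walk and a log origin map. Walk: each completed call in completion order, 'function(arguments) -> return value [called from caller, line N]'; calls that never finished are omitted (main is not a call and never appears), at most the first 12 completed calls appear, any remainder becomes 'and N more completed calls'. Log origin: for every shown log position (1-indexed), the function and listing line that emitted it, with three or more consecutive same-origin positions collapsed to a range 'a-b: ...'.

Answer: the defect is in tally_events at line 5.
The tell: At log position 4 the runs split — shown 'leaving tally_events with 4', but the working version logs 'leaving tally_events with 12'.
Call chain: main -> merge_totals(4, 12) (called at line 63).
First divergence: at position 4 the run shows 'leaving tally_events with 4' where the working version logs 'leaving tally_events with 12'.
Intended log window:
  2: fold_scores start: n=6 cutoff=6
  3: tally_events: scanning 6 entries
  4: leaving tally_events with 12
  5: pack_ledger: 6 entries, threshold 6
Execution walk:
  tally_events([6, 9, 11, 12, 10, 4]) -> 4  [called from fold_scores, line 30]
  pack_ledger([6, 9, 11, 12, 10, 4], 6) -> 1  [called from fold_scores, line 31]
  fold_scores([6, 9, 11, 12, 10, 4], 6) -> 4  [called from main, line 59]
  rank_cells([6, 9, 11, 12, 10, 4], 6) -> 0  [called from bind_quota, line 44]
  bind_quota([6, 9, 11, 12, 10, 4], 6) -> 12  [called from main, line 61]
  merge_totals(4, 12) -> 0  [called from main, line 63]
Origin of each log line:
  1: from main, line 58
  2: from fold_scores, line 29
  3: from tally_events, line 2
  4: from tally_events, line 7
  5: from pack_ledger, line 11
  6: from pack_ledger, line 16
  7: from fold_scores, line 32
  8: from main, line 60
  9: from bind_quota, line 43
  10: from rank_cells, line 37
  11: from bind_quota, line 45
  12: from main, line 62
  13: from merge_totals, line 50
A correct fix: line 5: replace `<` with `>`.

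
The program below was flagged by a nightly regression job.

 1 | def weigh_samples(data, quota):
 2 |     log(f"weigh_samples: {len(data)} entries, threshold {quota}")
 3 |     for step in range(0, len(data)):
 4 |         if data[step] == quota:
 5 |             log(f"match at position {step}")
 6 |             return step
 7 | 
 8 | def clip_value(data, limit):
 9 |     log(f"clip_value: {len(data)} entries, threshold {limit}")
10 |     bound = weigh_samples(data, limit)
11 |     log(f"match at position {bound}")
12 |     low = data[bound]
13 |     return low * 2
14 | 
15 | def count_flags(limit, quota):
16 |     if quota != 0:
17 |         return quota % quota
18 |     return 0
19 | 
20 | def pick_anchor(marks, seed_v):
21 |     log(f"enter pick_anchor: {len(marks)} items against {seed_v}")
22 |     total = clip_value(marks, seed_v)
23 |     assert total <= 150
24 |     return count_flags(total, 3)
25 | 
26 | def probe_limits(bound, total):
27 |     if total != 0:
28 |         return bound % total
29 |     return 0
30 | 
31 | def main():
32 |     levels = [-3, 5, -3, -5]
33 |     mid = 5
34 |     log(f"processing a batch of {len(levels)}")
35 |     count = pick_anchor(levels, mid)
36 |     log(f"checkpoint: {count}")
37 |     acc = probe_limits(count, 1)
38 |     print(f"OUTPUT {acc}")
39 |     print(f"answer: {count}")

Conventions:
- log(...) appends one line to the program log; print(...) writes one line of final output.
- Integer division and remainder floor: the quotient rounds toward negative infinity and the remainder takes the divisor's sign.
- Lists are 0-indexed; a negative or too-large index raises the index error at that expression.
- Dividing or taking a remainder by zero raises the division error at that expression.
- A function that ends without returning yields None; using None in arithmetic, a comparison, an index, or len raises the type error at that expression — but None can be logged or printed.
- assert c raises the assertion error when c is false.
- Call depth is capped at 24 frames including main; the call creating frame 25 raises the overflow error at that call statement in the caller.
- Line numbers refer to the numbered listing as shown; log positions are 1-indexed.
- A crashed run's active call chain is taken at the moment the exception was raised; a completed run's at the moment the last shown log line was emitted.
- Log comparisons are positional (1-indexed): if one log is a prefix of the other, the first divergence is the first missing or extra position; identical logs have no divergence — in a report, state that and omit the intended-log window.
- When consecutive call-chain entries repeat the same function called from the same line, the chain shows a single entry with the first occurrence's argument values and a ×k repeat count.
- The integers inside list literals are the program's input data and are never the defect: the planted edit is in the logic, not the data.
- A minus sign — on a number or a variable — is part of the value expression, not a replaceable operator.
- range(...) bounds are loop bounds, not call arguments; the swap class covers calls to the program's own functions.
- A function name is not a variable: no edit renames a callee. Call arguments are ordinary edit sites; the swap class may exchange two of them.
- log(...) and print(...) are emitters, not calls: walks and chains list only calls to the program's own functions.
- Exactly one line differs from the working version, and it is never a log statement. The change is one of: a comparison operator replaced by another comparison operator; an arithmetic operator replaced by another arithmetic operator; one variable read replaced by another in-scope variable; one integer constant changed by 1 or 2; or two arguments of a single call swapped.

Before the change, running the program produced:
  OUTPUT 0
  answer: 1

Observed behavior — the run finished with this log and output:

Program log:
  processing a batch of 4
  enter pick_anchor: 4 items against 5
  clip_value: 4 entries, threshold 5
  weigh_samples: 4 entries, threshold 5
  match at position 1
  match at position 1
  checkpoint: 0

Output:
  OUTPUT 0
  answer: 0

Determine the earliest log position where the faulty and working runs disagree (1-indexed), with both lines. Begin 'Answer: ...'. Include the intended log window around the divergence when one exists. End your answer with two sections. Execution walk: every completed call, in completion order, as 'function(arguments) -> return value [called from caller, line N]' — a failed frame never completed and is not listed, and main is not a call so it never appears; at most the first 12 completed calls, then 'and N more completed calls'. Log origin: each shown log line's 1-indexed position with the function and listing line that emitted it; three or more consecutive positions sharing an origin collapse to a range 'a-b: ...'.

Answer: position 7 — the shown line 'checkpoint: 0' should read 'checkpoint: 1'.
Intended log window:
  5: match at position 1
  6: match at position 1
  7: checkpoint: 1
Execution walk:
  weigh_samples([-3, 5, -3, -5], 5) -> 1  [called from clip_value, line 10]
  clip_value([-3, 5, -3, -5], 5) -> 10  [called from pick_anchor, line 22]
  count_flags(10, 3) -> 0  [called from pick_anchor, line 24]
  pick_anchor([-3, 5, -3, -5], 5) -> 0  [called from main, line 35]
  probe_limits(0, 1) -> 0  [called from main, line 37]
Log origin:
  1: logged in main at line 34
  2: logged in pick_anchor at line 21
  3: logged in clip_value at line 9
  4: logged in weigh_samples at line 2
  5: logged in weigh_samples at line 5
  6: logged in clip_value at line 11
  7: logged in main at line 36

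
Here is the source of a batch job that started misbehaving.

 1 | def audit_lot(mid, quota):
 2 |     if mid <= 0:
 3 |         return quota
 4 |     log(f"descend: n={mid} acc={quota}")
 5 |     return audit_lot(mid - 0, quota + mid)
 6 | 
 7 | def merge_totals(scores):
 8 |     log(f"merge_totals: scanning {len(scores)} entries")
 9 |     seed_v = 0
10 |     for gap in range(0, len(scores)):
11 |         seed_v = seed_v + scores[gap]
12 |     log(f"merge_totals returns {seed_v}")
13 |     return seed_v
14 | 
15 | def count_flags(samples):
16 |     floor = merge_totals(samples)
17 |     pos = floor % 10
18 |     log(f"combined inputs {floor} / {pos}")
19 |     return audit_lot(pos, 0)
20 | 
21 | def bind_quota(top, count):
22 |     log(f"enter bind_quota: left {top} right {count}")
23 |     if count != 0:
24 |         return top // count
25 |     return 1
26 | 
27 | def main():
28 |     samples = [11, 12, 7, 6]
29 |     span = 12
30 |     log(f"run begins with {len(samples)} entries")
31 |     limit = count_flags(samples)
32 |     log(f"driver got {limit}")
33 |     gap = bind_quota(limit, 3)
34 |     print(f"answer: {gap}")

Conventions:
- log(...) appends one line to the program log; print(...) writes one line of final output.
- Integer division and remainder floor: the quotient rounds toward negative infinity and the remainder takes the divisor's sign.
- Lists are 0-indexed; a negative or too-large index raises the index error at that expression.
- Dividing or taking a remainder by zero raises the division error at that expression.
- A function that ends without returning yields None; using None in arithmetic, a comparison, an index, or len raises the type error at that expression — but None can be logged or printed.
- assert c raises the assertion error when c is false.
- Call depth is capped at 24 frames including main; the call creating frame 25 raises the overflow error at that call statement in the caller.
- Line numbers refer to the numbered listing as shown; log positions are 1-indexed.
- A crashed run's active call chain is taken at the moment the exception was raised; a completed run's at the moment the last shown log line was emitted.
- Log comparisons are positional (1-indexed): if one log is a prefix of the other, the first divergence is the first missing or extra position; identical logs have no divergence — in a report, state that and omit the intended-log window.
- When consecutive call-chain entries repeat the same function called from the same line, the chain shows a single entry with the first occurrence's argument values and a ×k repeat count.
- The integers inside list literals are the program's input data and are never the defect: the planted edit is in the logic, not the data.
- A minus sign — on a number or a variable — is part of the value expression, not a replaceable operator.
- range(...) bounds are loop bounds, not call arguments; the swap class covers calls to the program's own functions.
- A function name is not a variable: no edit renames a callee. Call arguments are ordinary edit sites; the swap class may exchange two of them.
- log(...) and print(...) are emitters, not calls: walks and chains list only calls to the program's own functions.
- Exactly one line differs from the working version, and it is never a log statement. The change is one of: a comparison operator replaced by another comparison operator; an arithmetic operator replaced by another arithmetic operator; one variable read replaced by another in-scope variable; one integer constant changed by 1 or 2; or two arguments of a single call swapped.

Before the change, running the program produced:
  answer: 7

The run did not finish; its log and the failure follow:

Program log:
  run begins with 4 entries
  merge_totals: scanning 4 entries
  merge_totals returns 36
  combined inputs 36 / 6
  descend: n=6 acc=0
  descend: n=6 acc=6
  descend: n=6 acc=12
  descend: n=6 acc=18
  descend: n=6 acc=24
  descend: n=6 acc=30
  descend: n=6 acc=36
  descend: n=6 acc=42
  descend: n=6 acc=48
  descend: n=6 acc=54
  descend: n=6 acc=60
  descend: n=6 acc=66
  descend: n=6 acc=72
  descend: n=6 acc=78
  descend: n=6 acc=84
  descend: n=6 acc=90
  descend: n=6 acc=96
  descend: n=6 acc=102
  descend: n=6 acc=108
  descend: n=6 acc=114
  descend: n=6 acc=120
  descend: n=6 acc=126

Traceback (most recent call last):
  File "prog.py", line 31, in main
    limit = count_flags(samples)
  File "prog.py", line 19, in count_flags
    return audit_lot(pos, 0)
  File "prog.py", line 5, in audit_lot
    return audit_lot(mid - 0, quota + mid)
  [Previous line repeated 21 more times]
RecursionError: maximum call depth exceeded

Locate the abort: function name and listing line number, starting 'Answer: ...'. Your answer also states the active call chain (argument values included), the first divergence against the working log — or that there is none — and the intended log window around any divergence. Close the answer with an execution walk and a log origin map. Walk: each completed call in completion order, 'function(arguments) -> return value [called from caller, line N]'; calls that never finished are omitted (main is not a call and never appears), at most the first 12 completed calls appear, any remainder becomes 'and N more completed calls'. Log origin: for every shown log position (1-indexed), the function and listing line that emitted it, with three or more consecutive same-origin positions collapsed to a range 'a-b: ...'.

Answer: the error was raised in audit_lot, line 5.
Core observation: The earliest visible damage is log position 6 — 'descend: n=6 acc=6' rather than the intended 'descend: n=5 acc=6'.
Call chain: main -> count_flags([11, 12, 7, 6]) (called at line 31) -> audit_lot(6, 0) (called at line 19) -> audit_lot(6, 6) (called at line 5) ×21.
First divergence: at position 6 the run shows 'descend: n=6 acc=6' where the working version logs 'descend: n=5 acc=6'.
Intended log window:
  4: combined inputs 36 / 6
  5: descend: n=6 acc=0
  6: descend: n=5 acc=6
  7: descend: n=4 acc=11
Execution walk:
  merge_totals([11, 12, 7, 6]) -> 36  [called from count_flags, line 16]
Log line origins:
  1 — main, line 30
  2 — merge_totals, line 8
  3 — merge_totals, line 12
  4 — count_flags, line 18
  5-26 — audit_lot, line 4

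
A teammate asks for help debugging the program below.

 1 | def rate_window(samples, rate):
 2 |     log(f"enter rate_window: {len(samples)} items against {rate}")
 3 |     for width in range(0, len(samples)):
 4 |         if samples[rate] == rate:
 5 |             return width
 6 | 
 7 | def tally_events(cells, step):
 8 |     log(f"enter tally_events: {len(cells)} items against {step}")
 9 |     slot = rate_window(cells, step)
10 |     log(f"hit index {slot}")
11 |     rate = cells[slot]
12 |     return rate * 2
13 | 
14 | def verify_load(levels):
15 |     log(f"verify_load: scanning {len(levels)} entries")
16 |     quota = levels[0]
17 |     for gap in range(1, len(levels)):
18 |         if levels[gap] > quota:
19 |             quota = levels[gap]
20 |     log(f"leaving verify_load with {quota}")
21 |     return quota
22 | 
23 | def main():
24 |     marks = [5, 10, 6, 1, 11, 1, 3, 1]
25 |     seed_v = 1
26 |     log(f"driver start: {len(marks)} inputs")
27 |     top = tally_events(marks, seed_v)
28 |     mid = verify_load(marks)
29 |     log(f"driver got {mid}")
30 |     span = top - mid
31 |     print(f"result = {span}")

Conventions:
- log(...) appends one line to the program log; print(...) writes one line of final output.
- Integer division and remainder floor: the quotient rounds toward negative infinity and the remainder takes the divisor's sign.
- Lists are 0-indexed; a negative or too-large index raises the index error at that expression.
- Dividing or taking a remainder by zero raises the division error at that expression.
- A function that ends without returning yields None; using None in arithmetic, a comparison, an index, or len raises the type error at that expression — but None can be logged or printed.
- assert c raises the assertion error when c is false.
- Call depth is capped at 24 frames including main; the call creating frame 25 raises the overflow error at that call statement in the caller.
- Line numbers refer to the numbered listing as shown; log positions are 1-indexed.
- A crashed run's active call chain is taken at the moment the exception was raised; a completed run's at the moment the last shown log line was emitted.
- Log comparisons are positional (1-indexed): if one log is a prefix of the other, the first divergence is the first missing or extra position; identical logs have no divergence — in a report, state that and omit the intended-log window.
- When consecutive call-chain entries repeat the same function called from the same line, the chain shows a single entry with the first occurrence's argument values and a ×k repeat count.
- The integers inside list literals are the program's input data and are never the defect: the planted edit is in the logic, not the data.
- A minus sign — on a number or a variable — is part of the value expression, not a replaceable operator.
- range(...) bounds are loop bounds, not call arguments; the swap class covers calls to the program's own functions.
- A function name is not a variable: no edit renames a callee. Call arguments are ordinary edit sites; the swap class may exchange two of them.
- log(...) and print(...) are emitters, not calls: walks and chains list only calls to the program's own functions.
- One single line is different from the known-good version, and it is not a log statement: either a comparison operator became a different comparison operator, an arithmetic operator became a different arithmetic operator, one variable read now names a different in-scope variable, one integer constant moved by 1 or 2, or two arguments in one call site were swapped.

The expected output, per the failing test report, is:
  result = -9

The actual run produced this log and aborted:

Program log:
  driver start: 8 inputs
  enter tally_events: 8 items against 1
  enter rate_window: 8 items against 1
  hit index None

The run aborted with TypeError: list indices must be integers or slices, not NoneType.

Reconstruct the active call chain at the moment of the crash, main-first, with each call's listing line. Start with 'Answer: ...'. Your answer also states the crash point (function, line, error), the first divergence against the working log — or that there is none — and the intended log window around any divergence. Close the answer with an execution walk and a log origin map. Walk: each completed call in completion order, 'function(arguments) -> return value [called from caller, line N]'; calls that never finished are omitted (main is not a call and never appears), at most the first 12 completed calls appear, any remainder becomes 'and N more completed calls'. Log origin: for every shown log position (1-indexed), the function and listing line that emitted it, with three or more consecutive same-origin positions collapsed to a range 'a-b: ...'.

Answer: main -> tally_events (called at line 27).
Key observation: Log line 4 is where behavior first shows: 'hit index None' appears instead of 'hit index 3'.
Crash: tally_events, line 11, TypeError.
First divergence: at position 4 the run shows 'hit index None' where the working version logs 'hit index 3'.
Intended log window:
  2: enter tally_events: 8 items against 1
  3: enter rate_window: 8 items against 1
  4: hit index 3
  5: verify_load: scanning 8 entries
Execution walk:
  rate_window([5, 10, 6, 1, 11, 1, 3, 1], 1) -> None  [called from tally_events, line 9]
Origin of each log line:
  1: logged in main at line 26
  2: logged in tally_events at line 8
  3: logged in rate_window at line 2
  4: logged in tally_events at line 10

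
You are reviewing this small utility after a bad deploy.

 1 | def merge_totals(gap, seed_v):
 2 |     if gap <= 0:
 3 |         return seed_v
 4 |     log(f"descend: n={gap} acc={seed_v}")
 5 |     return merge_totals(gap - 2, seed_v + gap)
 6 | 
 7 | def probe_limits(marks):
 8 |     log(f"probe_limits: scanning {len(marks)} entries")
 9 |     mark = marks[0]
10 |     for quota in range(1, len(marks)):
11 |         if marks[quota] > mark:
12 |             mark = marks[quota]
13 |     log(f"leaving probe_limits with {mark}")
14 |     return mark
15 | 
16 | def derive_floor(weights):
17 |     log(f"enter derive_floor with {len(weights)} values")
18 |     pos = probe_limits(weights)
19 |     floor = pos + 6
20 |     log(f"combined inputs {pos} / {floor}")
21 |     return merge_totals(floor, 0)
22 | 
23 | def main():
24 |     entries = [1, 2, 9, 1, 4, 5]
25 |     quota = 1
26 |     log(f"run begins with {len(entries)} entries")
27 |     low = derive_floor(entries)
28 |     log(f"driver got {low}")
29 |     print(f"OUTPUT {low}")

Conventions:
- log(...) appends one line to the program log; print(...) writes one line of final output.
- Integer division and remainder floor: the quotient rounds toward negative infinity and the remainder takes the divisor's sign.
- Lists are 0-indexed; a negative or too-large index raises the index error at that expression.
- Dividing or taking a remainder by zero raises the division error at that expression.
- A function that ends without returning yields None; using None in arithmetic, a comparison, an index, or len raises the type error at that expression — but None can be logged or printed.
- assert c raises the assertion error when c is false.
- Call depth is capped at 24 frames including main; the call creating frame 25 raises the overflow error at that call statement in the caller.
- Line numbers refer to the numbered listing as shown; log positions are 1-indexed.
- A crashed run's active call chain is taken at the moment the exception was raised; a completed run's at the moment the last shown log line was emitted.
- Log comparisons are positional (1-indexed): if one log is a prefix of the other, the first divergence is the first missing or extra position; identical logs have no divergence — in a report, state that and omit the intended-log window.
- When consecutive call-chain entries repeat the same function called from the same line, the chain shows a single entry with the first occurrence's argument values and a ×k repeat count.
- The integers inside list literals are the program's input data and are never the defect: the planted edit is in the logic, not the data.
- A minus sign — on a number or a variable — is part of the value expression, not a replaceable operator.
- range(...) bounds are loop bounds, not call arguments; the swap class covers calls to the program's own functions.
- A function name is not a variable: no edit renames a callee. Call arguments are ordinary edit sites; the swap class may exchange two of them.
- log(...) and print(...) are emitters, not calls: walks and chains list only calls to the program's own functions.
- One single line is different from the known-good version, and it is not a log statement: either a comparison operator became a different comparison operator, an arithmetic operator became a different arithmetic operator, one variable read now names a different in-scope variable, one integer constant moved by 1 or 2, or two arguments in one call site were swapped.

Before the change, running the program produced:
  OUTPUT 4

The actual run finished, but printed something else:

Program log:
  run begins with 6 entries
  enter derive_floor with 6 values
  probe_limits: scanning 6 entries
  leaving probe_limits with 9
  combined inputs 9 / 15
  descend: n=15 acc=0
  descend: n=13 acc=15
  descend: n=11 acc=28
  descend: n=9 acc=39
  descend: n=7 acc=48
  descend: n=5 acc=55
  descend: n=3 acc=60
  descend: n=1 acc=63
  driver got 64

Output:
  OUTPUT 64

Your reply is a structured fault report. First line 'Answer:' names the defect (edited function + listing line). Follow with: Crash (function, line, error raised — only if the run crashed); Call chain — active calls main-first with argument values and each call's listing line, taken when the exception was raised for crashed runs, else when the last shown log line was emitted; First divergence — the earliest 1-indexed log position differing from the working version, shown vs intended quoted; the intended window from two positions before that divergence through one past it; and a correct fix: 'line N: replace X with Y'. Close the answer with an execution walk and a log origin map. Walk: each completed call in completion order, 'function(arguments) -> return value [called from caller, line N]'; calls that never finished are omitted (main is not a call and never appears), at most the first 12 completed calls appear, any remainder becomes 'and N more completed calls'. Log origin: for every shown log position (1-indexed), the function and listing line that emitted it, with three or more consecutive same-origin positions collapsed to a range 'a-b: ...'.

Answer: the defect is in derive_floor at line 19.
Key fact: Log line 5 is where behavior first shows: 'combined inputs 9 / 15' appears instead of 'combined inputs 9 / 3'.
Call chain: main.
First divergence: position 5 — shown 'combined inputs 9 / 15', intended 'combined inputs 9 / 3'.
Intended log window:
  3: probe_limits: scanning 6 entries
  4: leaving probe_limits with 9
  5: combined inputs 9 / 3
  6: descend: n=3 acc=0
Execution walk:
  probe_limits([1, 2, 9, 1, 4, 5]) -> 9  [called from derive_floor, line 18]
  merge_totals(-1, 64) -> 64  [called from merge_totals, line 5]
  merge_totals(1, 63) -> 64  [called from merge_totals, line 5]
  merge_totals(3, 60) -> 64  [called from merge_totals, line 5]
  merge_totals(5, 55) -> 64  [called from merge_totals, line 5]
  merge_totals(7, 48) -> 64  [called from merge_totals, line 5]
  merge_totals(9, 39) -> 64  [called from merge_totals, line 5]
  merge_totals(11, 28) -> 64  [called from merge_totals, line 5]
  merge_totals(13, 15) -> 64  [called from merge_totals, line 5]
  merge_totals(15, 0) -> 64  [called from derive_floor, line 21]
  derive_floor([1, 2, 9, 1, 4, 5]) -> 64  [called from main, line 27]
Log line origins:
  1: logged in main at line 26
  2: logged in derive_floor at line 17
  3: logged in probe_limits at line 8
  4: logged in probe_limits at line 13
  5: logged in derive_floor at line 20
  6-13: logged in merge_totals at line 4
  14: logged in main at line 28
A correct fix: line 19: replace `+` with `%`.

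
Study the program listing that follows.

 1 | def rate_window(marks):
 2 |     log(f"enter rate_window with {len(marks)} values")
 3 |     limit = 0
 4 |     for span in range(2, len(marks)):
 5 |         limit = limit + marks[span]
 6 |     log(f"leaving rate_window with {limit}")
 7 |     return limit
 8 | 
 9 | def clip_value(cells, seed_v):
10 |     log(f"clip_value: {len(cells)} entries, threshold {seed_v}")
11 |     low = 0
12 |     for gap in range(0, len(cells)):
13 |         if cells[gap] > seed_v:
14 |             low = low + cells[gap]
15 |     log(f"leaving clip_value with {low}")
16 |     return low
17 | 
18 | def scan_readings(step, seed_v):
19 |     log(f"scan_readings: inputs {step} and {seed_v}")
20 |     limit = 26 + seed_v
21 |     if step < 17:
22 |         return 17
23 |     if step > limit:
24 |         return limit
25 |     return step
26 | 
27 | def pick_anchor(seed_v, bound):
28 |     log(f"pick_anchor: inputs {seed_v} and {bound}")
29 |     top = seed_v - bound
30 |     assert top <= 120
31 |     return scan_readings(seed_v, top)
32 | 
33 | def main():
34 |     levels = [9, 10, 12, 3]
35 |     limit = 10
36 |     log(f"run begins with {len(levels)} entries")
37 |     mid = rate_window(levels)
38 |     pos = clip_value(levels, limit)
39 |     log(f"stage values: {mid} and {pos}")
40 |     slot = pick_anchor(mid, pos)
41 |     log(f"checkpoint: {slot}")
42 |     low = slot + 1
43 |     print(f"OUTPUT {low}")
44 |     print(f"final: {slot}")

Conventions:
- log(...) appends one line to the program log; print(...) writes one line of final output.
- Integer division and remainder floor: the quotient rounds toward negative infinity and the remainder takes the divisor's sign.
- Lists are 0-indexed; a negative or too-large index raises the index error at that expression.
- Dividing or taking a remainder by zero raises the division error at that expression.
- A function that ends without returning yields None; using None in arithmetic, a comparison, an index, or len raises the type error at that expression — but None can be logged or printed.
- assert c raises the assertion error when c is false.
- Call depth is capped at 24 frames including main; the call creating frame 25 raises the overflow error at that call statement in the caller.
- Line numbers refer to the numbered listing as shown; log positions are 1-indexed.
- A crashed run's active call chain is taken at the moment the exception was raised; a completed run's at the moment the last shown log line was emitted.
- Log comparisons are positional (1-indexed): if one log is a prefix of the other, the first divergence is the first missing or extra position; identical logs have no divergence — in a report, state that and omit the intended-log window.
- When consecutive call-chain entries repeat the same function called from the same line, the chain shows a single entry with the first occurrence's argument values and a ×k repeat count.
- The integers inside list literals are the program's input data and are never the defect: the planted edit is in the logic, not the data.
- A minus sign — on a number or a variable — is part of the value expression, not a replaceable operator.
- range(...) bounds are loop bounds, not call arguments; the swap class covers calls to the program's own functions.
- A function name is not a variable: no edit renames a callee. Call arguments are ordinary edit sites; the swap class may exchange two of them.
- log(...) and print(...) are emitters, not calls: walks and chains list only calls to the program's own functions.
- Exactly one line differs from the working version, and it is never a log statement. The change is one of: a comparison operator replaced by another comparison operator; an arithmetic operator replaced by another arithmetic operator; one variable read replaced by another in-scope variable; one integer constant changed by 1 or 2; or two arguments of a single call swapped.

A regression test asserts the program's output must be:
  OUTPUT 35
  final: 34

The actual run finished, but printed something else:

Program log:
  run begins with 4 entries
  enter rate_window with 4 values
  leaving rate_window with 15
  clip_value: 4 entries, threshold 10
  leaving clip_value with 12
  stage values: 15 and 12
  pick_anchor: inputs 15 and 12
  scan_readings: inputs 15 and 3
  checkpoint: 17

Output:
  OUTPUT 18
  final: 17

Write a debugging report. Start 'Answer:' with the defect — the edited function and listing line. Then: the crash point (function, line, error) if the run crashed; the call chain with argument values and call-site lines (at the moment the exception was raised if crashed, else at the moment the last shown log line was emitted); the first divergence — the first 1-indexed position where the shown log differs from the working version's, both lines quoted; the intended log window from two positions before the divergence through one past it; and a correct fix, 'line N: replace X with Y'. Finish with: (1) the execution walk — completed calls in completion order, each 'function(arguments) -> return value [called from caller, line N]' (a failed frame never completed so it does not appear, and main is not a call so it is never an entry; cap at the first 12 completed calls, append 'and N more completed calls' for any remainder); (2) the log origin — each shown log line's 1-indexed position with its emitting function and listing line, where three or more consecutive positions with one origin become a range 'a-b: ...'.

Answer: the defect is in rate_window at line 4.
Key fact: Log line 3 is where behavior first shows: 'leaving rate_window with 15' appears instead of 'leaving rate_window with 34'.
Call chain: main.
First divergence: at position 3 the run shows 'leaving rate_window with 15' where the working version logs 'leaving rate_window with 34'.
Intended log window:
  1: run begins with 4 entries
  2: enter rate_window with 4 values
  3: leaving rate_window with 34
  4: clip_value: 4 entries, threshold 10
Execution walk:
  rate_window([9, 10, 12, 3]) -> 15  [called from main, line 37]
  clip_value([9, 10, 12, 3], 10) -> 12  [called from main, line 38]
  scan_readings(15, 3) -> 17  [called from pick_anchor, line 31]
  pick_anchor(15, 12) -> 17  [called from main, line 40]
Log line origins:
  1: from main, line 36
  2: from rate_window, line 2
  3: from rate_window, line 6
  4: from clip_value, line 10
  5: from clip_value, line 15
  6: from main, line 39
  7: from pick_anchor, line 28
  8: from scan_readings, line 19
  9: from main, line 41
A correct fix: line 4: replace `2` with `0`.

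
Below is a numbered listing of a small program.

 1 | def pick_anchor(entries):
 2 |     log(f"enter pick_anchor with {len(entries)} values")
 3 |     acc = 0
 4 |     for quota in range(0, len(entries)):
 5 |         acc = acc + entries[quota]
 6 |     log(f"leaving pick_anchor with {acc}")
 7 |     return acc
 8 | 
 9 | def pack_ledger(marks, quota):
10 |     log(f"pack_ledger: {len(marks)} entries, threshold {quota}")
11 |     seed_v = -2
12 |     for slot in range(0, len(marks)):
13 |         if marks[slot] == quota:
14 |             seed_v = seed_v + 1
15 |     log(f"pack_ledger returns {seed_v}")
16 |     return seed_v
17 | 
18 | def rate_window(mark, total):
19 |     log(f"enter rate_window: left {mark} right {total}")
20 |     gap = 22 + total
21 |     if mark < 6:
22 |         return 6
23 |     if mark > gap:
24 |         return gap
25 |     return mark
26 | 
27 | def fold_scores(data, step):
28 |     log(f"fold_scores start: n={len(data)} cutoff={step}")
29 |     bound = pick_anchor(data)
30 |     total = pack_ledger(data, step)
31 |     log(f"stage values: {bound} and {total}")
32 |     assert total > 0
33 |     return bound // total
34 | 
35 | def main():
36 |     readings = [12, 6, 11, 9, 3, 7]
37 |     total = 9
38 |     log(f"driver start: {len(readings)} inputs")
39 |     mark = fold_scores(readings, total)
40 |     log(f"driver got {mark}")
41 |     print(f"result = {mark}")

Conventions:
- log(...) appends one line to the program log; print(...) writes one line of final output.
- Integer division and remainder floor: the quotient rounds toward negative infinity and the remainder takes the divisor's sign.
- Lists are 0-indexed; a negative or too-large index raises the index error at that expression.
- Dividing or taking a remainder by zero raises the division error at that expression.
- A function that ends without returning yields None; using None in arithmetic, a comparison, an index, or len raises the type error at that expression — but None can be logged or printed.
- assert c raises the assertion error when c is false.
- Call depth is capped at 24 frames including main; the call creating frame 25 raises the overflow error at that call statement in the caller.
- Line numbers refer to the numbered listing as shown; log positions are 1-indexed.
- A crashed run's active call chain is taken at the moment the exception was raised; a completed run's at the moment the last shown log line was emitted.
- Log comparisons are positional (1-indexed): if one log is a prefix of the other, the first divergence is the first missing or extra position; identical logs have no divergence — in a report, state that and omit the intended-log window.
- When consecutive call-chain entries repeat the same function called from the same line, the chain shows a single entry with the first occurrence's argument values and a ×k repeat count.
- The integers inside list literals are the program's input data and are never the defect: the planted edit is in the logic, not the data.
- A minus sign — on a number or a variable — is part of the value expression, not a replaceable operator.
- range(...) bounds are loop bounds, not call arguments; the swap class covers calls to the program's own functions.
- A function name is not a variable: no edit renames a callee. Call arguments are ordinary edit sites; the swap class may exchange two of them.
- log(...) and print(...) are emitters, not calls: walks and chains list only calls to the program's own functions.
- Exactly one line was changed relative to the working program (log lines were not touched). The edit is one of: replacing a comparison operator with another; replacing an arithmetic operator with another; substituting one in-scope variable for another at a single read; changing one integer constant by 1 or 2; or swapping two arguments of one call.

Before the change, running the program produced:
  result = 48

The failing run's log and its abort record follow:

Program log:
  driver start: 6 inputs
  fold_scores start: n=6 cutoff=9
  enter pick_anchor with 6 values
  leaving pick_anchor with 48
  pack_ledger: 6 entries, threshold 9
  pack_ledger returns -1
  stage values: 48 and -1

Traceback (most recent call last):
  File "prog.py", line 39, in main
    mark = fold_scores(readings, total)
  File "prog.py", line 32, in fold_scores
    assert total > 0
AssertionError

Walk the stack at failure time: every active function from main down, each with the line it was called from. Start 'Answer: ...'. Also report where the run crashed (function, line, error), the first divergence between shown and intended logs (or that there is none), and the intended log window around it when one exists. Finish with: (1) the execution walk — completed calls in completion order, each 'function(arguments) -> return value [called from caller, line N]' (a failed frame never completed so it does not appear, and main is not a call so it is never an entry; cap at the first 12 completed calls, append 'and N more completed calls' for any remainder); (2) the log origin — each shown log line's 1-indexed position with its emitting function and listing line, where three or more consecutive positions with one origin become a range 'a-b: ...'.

Answer: main -> fold_scores (called at line 39).
The tell: The earliest visible damage is log position 6 — 'pack_ledger returns -1' rather than the intended 'pack_ledger returns 1'.
Crash: fold_scores, line 32, AssertionError.
First divergence: position 6 — shown 'pack_ledger returns -1', intended 'pack_ledger returns 1'.
Intended log window:
  4: leaving pick_anchor with 48
  5: pack_ledger: 6 entries, threshold 9
  6: pack_ledger returns 1
  7: stage values: 48 and 1
Execution walk:
  pick_anchor([12, 6, 11, 9, 3, 7]) -> 48  [called from fold_scores, line 29]
  pack_ledger([12, 6, 11, 9, 3, 7], 9) -> -1  [called from fold_scores, line 30]
Log line origins:
  1: logged in main at line 38
  2: logged in fold_scores at line 28
  3: logged in pick_anchor at line 2
  4: logged in pick_anchor at line 6
  5: logged in pack_ledger at line 10
  6: logged in pack_ledger at line 15
  7: logged in fold_scores at line 31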